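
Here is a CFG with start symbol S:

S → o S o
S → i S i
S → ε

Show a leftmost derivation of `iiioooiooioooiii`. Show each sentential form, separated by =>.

S => iSi   [S → i S i]
iSi => iiSii   [S → i S i]
iiSii => iiiSiii   [S → i S i]
iiiSiii => iiioSoiii   [S → o S o]
iiioSoiii => iiiooSooiii   [S → o S o]
iiiooSooiii => iiioooSoooiii   [S → o S o]
iiioooSoooiii => iiioooiSioooiii   [S → i S i]
iiioooiSioooiii => iiioooioSoioooiii   [S → o S o]
iiioooioSoioooiii => iiioooiooioooiii   [S → ε]

S=>iSi=>iiSii=>iiiSiii=>iiioSoiii=>iiiooSooiii=>iiioooSoooiii=>iiioooiSioooiii=>iiioooioSoioooiii=>iiioooiooioooiii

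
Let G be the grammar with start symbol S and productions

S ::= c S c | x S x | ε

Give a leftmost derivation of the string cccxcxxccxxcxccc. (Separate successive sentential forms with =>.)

S => cSc => ccScc => cccSccc => cccxSxccc => cccxcScxccc => cccxcxSxcxccc => cccxcxxSxxcxccc => cccxcxxcScxxcxccc => cccxcxxccxxcxccc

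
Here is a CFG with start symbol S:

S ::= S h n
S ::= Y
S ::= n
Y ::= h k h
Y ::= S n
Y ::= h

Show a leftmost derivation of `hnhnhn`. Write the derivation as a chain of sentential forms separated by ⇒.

S ⇒ Shn ⇒ Shnhn ⇒ Yhnhn ⇒ Snhnhn ⇒ Ynhnhn ⇒ hnhnhn

S ⇒ Shn   [S ::= S h n]
Shn ⇒ Shnhn   [S ::= S h n]
Shnhn ⇒ Yhnhn   [S ::= Y]
Yhnhn ⇒ Snhnhn   [Y ::= S n]
Snhnhn ⇒ Ynhnhn   [S ::= Y]
Ynhnhn ⇒ hnhnhn   [Y ::= h]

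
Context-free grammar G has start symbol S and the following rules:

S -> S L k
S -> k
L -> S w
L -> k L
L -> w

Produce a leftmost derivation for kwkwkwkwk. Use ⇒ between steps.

S ⇒ SLk ⇒ SLkLk ⇒ SLkLkLk ⇒ SLkLkLkLk ⇒ kLkLkLkLk ⇒ kwkLkLkLk ⇒ kwkwkLkLk ⇒ kwkwkwkLk ⇒ kwkwkwkwk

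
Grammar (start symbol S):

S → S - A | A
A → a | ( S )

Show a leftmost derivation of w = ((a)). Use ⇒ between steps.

S⇒A⇒(S)⇒(A)⇒((S))⇒((A))⇒((a))

S ⇒ A   [S → A]
A ⇒ (S)   [A → ( S )]
(S) ⇒ (A)   [S → A]
(A) ⇒ ((S))   [A → ( S )]
((S)) ⇒ ((A))   [S → A]
((A)) ⇒ ((a))   [A → a]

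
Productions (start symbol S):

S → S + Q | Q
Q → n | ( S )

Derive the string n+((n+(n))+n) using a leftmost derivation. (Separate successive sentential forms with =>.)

S=>S+Q=>Q+Q=>n+Q=>n+(S)=>n+(S+Q)=>n+(Q+Q)=>n+((S)+Q)=>n+((S+Q)+Q)=>n+((Q+Q)+Q)=>n+((n+Q)+Q)=>n+((n+(S))+Q)=>n+((n+(Q))+Q)=>n+((n+(n))+Q)=>n+((n+(n))+n)

S => S+Q   [S → S + Q]
S+Q => Q+Q   [S → Q]
Q+Q => n+Q   [Q → n]
n+Q => n+(S)   [Q → ( S )]
n+(S) => n+(S+Q)   [S → S + Q]
n+(S+Q) => n+(Q+Q)   [S → Q]
n+(Q+Q) => n+((S)+Q)   [Q → ( S )]
n+((S)+Q) => n+((S+Q)+Q)   [S → S + Q]
n+((S+Q)+Q) => n+((Q+Q)+Q)   [S → Q]
n+((Q+Q)+Q) => n+((n+Q)+Q)   [Q → n]
n+((n+Q)+Q) => n+((n+(S))+Q)   [Q → ( S )]
n+((n+(S))+Q) => n+((n+(Q))+Q)   [S → Q]
n+((n+(Q))+Q) => n+((n+(n))+Q)   [Q → n]
n+((n+(n))+Q) => n+((n+(n))+n)   [Q → n]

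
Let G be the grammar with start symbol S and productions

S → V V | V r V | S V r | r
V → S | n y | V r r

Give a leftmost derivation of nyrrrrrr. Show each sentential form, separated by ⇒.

S ⇒ VrV   [S → V r V]
VrV ⇒ VrrrV   [V → V r r]
VrrrV ⇒ nyrrrV   [V → n y]
nyrrrV ⇒ nyrrrVrr   [V → V r r]
nyrrrVrr ⇒ nyrrrSrr   [V → S]
nyrrrSrr ⇒ nyrrrrrr   [S → r]

S⇒VrV⇒VrrrV⇒nyrrrV⇒nyrrrVrr⇒nyrrrSrr⇒nyrrrrrr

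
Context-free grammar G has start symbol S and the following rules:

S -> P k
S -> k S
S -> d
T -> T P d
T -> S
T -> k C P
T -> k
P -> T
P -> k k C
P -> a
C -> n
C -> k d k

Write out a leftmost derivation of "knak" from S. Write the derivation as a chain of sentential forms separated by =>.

S => Pk   [S -> P k]
Pk => Tk   [P -> T]
Tk => kCPk   [T -> k C P]
kCPk => knPk   [C -> n]
knPk => knak   [P -> a]

S=>Pk=>Tk=>kCPk=>knPk=>knak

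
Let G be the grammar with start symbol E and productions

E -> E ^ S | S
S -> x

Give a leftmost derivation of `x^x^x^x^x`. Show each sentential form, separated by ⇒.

E ⇒ E^S   [E -> E ^ S]
E^S ⇒ E^S^S   [E -> E ^ S]
E^S^S ⇒ E^S^S^S   [E -> E ^ S]
E^S^S^S ⇒ E^S^S^S^S   [E -> E ^ S]
E^S^S^S^S ⇒ S^S^S^S^S   [E -> S]
S^S^S^S^S ⇒ x^S^S^S^S   [S -> x]
x^S^S^S^S ⇒ x^x^S^S^S   [S -> x]
x^x^S^S^S ⇒ x^x^x^S^S   [S -> x]
x^x^x^S^S ⇒ x^x^x^x^S   [S -> x]
x^x^x^x^S ⇒ x^x^x^x^x   [S -> x]

E ⇒ E^S ⇒ E^S^S ⇒ E^S^S^S ⇒ E^S^S^S^S ⇒ S^S^S^S^S ⇒ x^S^S^S^S ⇒ x^x^S^S^S ⇒ x^x^x^S^S ⇒ x^x^x^x^S ⇒ x^x^x^x^x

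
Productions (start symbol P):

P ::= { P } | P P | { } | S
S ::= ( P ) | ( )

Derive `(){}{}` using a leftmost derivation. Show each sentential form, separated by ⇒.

P ⇒ PP ⇒ PPP ⇒ SPP ⇒ ()PP ⇒ (){}P ⇒ (){}{}

P ⇒ PP   [P ::= P P]
PP ⇒ PPP   [P ::= P P]
PPP ⇒ SPP   [P ::= S]
SPP ⇒ ()PP   [S ::= ( )]
()PP ⇒ (){}P   [P ::= { }]
(){}P ⇒ (){}{}   [P ::= { }]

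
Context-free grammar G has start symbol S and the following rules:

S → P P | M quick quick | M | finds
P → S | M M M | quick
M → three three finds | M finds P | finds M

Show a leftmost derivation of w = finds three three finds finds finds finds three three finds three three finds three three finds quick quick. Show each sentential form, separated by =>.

S => M quick quick => finds M quick quick => finds M finds P quick quick => finds three three finds finds P quick quick => finds three three finds finds M M M quick quick => finds three three finds finds finds M M M quick quick => finds three three finds finds finds finds M M M quick quick => finds three three finds finds finds finds three three finds M M quick quick => finds three three finds finds finds finds three three finds three three finds M quick quick => finds three three finds finds finds finds three three finds three three finds three three finds quick quick

S => M quick quick   [S → M quick quick]
M quick quick => finds M quick quick   [M → finds M]
finds M quick quick => finds M finds P quick quick   [M → M finds P]
finds M finds P quick quick => finds three three finds finds P quick quick   [M → three three finds]
finds three three finds finds P quick quick => finds three three finds finds M M M quick quick   [P → M M M]
finds three three finds finds M M M quick quick => finds three three finds finds finds M M M quick quick   [M → finds M]
finds three three finds finds finds M M M quick quick => finds three three finds finds finds finds M M M quick quick   [M → finds M]
finds three three finds finds finds finds M M M quick quick => finds three three finds finds finds finds three three finds M M quick quick   [M → three three finds]
finds three three finds finds finds finds three three finds M M quick quick => finds three three finds finds finds finds three three finds three three finds M quick quick   [M → three three finds]
finds three three finds finds finds finds three three finds three three finds M quick quick => finds three three finds finds finds finds three three finds three three finds three three finds quick quick   [M → three three finds]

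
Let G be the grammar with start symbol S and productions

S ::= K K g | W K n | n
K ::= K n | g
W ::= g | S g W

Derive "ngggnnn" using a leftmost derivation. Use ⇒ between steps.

S ⇒ WKn   [S ::= W K n]
WKn ⇒ SgWKn   [W ::= S g W]
SgWKn ⇒ ngWKn   [S ::= n]
ngWKn ⇒ nggKn   [W ::= g]
nggKn ⇒ nggKnn   [K ::= K n]
nggKnn ⇒ nggKnnn   [K ::= K n]
nggKnnn ⇒ ngggnnn   [K ::= g]

S ⇒ WKn ⇒ SgWKn ⇒ ngWKn ⇒ nggKn ⇒ nggKnn ⇒ nggKnnn ⇒ ngggnnn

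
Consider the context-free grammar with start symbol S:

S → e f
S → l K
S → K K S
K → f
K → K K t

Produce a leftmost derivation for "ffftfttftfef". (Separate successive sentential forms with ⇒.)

S⇒KKS⇒KKtKS⇒KKtKtKS⇒fKtKtKS⇒fKKttKtKS⇒fKKtKttKtKS⇒ffKtKttKtKS⇒ffftKttKtKS⇒ffftfttKtKS⇒ffftfttftKS⇒ffftfttftfS⇒ffftfttftfef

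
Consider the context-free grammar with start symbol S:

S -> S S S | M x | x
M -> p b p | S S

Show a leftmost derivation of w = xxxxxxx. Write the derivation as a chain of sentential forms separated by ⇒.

S ⇒ SSS   [S -> S S S]
SSS ⇒ SSSSS   [S -> S S S]
SSSSS ⇒ xSSSS   [S -> x]
xSSSS ⇒ xSSSSSS   [S -> S S S]
xSSSSSS ⇒ xxSSSSS   [S -> x]
xxSSSSS ⇒ xxxSSSS   [S -> x]
xxxSSSS ⇒ xxxxSSS   [S -> x]
xxxxSSS ⇒ xxxxxSS   [S -> x]
xxxxxSS ⇒ xxxxxxS   [S -> x]
xxxxxxS ⇒ xxxxxxx   [S -> x]

S⇒SSS⇒SSSSS⇒xSSSS⇒xSSSSSS⇒xxSSSSS⇒xxxSSSS⇒xxxxSSS⇒xxxxxSS⇒xxxxxxS⇒xxxxxxx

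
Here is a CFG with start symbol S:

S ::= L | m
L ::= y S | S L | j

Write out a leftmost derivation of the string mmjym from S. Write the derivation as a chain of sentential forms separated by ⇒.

S ⇒ L ⇒ SL ⇒ LL ⇒ SLL ⇒ mLL ⇒ mSLL ⇒ mmLL ⇒ mmjL ⇒ mmjyS ⇒ mmjym

S ⇒ L   [S ::= L]
L ⇒ SL   [L ::= S L]
SL ⇒ LL   [S ::= L]
LL ⇒ SLL   [L ::= S L]
SLL ⇒ mLL   [S ::= m]
mLL ⇒ mSLL   [L ::= S L]
mSLL ⇒ mmLL   [S ::= m]
mmLL ⇒ mmjL   [L ::= j]
mmjL ⇒ mmjyS   [L ::= y S]
mmjyS ⇒ mmjym   [S ::= m]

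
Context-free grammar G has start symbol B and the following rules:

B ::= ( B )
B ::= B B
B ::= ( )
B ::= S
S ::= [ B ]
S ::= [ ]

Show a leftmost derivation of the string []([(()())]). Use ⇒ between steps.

B ⇒ BB ⇒ SB ⇒ []B ⇒ [](B) ⇒ [](S) ⇒ []([B]) ⇒ []([(B)]) ⇒ []([(BB)]) ⇒ []([(()B)]) ⇒ []([(()())])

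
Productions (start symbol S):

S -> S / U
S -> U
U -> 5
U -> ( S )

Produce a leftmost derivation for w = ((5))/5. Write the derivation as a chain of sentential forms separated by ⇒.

S ⇒ S/U ⇒ U/U ⇒ (S)/U ⇒ (U)/U ⇒ ((S))/U ⇒ ((U))/U ⇒ ((5))/U ⇒ ((5))/5

S ⇒ S/U   [S -> S / U]
S/U ⇒ U/U   [S -> U]
U/U ⇒ (S)/U   [U -> ( S )]
(S)/U ⇒ (U)/U   [S -> U]
(U)/U ⇒ ((S))/U   [U -> ( S )]
((S))/U ⇒ ((U))/U   [S -> U]
((U))/U ⇒ ((5))/U   [U -> 5]
((5))/U ⇒ ((5))/5   [U -> 5]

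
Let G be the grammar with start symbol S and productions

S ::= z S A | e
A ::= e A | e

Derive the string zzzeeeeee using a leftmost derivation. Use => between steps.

S => zSA => zzSAA => zzzSAAA => zzzeAAA => zzzeeAA => zzzeeeA => zzzeeeeA => zzzeeeeeA => zzzeeeeee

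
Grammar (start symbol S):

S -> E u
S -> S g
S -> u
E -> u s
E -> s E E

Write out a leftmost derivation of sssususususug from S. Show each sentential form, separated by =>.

S => Sg   [S -> S g]
Sg => Eug   [S -> E u]
Eug => sEEug   [E -> s E E]
sEEug => ssEEEug   [E -> s E E]
ssEEEug => sssEEEEug   [E -> s E E]
sssEEEEug => sssusEEEug   [E -> u s]
sssusEEEug => sssususEEug   [E -> u s]
sssususEEug => sssusususEug   [E -> u s]
sssusususEug => sssususususug   [E -> u s]

S => Sg => Eug => sEEug => ssEEEug => sssEEEEug => sssusEEEug => sssususEEug => sssusususEug => sssususususug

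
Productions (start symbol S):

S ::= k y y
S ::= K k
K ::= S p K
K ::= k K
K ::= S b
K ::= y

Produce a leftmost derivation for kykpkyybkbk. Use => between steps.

S=>Kk=>Sbk=>Kkbk=>kKkbk=>kSpKkbk=>kKkpKkbk=>kykpKkbk=>kykpSbkbk=>kykpkyybkbk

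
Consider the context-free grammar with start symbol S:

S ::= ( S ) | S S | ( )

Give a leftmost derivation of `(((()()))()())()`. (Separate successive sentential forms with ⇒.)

S ⇒ SS ⇒ (S)S ⇒ (SS)S ⇒ (SSS)S ⇒ ((S)SS)S ⇒ (((S))SS)S ⇒ (((SS))SS)S ⇒ (((()S))SS)S ⇒ (((()()))SS)S ⇒ (((()()))()S)S ⇒ (((()()))()())S ⇒ (((()()))()())()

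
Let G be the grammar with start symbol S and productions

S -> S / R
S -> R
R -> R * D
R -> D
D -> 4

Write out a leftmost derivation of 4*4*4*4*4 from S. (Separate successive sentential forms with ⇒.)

S ⇒ R ⇒ R*D ⇒ R*D*D ⇒ R*D*D*D ⇒ R*D*D*D*D ⇒ D*D*D*D*D ⇒ 4*D*D*D*D ⇒ 4*4*D*D*D ⇒ 4*4*4*D*D ⇒ 4*4*4*4*D ⇒ 4*4*4*4*4

S ⇒ R   [S -> R]
R ⇒ R*D   [R -> R * D]
R*D ⇒ R*D*D   [R -> R * D]
R*D*D ⇒ R*D*D*D   [R -> R * D]
R*D*D*D ⇒ R*D*D*D*D   [R -> R * D]
R*D*D*D*D ⇒ D*D*D*D*D   [R -> D]
D*D*D*D*D ⇒ 4*D*D*D*D   [D -> 4]
4*D*D*D*D ⇒ 4*4*D*D*D   [D -> 4]
4*4*D*D*D ⇒ 4*4*4*D*D   [D -> 4]
4*4*4*D*D ⇒ 4*4*4*4*D   [D -> 4]
4*4*4*4*D ⇒ 4*4*4*4*4   [D -> 4]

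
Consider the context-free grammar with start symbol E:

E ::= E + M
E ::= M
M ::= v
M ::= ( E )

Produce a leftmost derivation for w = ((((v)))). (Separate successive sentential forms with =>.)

E => M => (E) => (M) => ((E)) => ((M)) => (((E))) => (((M))) => ((((E)))) => ((((M)))) => ((((v))))

E => M   [E ::= M]
M => (E)   [M ::= ( E )]
(E) => (M)   [E ::= M]
(M) => ((E))   [M ::= ( E )]
((E)) => ((M))   [E ::= M]
((M)) => (((E)))   [M ::= ( E )]
(((E))) => (((M)))   [E ::= M]
(((M))) => ((((E))))   [M ::= ( E )]
((((E)))) => ((((M))))   [E ::= M]
((((M)))) => ((((v))))   [M ::= v]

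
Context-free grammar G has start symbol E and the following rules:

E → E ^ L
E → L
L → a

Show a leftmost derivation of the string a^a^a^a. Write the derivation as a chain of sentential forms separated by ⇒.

E ⇒ E^L ⇒ E^L^L ⇒ E^L^L^L ⇒ L^L^L^L ⇒ a^L^L^L ⇒ a^a^L^L ⇒ a^a^a^L ⇒ a^a^a^a

E ⇒ E^L   [E → E ^ L]
E^L ⇒ E^L^L   [E → E ^ L]
E^L^L ⇒ E^L^L^L   [E → E ^ L]
E^L^L^L ⇒ L^L^L^L   [E → L]
L^L^L^L ⇒ a^L^L^L   [L → a]
a^L^L^L ⇒ a^a^L^L   [L → a]
a^a^L^L ⇒ a^a^a^L   [L → a]
a^a^a^L ⇒ a^a^a^a   [L → a]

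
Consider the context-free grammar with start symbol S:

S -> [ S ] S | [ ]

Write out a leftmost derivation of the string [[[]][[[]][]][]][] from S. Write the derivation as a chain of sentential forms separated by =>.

S => [S]S   [S -> [ S ] S]
[S]S => [[S]S]S   [S -> [ S ] S]
[[S]S]S => [[[]]S]S   [S -> [ ]]
[[[]]S]S => [[[]][S]S]S   [S -> [ S ] S]
[[[]][S]S]S => [[[]][[S]S]S]S   [S -> [ S ] S]
[[[]][[S]S]S]S => [[[]][[[]]S]S]S   [S -> [ ]]
[[[]][[[]]S]S]S => [[[]][[[]][]]S]S   [S -> [ ]]
[[[]][[[]][]]S]S => [[[]][[[]][]][]]S   [S -> [ ]]
[[[]][[[]][]][]]S => [[[]][[[]][]][]][]   [S -> [ ]]

S => [S]S => [[S]S]S => [[[]]S]S => [[[]][S]S]S => [[[]][[S]S]S]S => [[[]][[[]]S]S]S => [[[]][[[]][]]S]S => [[[]][[[]][]][]]S => [[[]][[[]][]][]][]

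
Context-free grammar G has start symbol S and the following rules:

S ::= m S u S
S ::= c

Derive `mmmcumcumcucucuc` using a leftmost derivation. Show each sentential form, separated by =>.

S => mSuS => mmSuSuS => mmmSuSuSuS => mmmcuSuSuS => mmmcumSuSuSuS => mmmcumcuSuSuS => mmmcumcumSuSuSuS => mmmcumcumcuSuSuS => mmmcumcumcucuSuS => mmmcumcumcucucuS => mmmcumcumcucucuc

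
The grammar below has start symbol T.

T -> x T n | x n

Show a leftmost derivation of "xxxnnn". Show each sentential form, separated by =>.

T => xTn   [T -> x T n]
xTn => xxTnn   [T -> x T n]
xxTnn => xxxnnn   [T -> x n]

T=>xTn=>xxTnn=>xxxnnn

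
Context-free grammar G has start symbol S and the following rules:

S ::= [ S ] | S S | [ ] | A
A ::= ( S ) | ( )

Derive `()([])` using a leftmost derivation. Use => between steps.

S => SS   [S ::= S S]
SS => AS   [S ::= A]
AS => ()S   [A ::= ( )]
()S => ()A   [S ::= A]
()A => ()(S)   [A ::= ( S )]
()(S) => ()([])   [S ::= [ ]]

S => SS => AS => ()S => ()A => ()(S) => ()([])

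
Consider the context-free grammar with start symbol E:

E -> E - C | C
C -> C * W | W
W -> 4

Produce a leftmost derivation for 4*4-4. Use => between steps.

E => E-C   [E -> E - C]
E-C => C-C   [E -> C]
C-C => C*W-C   [C -> C * W]
C*W-C => W*W-C   [C -> W]
W*W-C => 4*W-C   [W -> 4]
4*W-C => 4*4-C   [W -> 4]
4*4-C => 4*4-W   [C -> W]
4*4-W => 4*4-4   [W -> 4]

E => E-C => C-C => C*W-C => W*W-C => 4*W-C => 4*4-C => 4*4-W => 4*4-4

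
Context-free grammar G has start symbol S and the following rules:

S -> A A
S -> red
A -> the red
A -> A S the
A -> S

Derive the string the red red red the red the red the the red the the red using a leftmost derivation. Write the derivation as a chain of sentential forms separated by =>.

S => A A   [S -> A A]
A A => A S the A   [A -> A S the]
A S the A => the red S the A   [A -> the red]
the red S the A => the red A A the A   [S -> A A]
the red A A the A => the red A S the A the A   [A -> A S the]
the red A S the A the A => the red A S the S the A the A   [A -> A S the]
the red A S the S the A the A => the red A S the S the S the A the A   [A -> A S the]
the red A S the S the S the A the A => the red S S the S the S the A the A   [A -> S]
the red S S the S the S the A the A => the red red S the S the S the A the A   [S -> red]
the red red S the S the S the A the A => the red red red the S the S the A the A   [S -> red]
the red red red the S the S the A the A => the red red red the red the S the A the A   [S -> red]
the red red red the red the S the A the A => the red red red the red the red the A the A   [S -> red]
the red red red the red the red the A the A => the red red red the red the red the the red the A   [A -> the red]
the red red red the red the red the the red the A => the red red red the red the red the the red the the red   [A -> the red]

S => A A => A S the A => the red S the A => the red A A the A => the red A S the A the A => the red A S the S the A the A => the red A S the S the S the A the A => the red S S the S the S the A the A => the red red S the S the S the A the A => the red red red the S the S the A the A => the red red red the red the S the A the A => the red red red the red the red the A the A => the red red red the red the red the the red the A => the red red red the red the red the the red the the red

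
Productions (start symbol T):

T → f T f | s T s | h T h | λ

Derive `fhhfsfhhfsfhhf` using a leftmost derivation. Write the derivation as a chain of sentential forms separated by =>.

T => fTf   [T → f T f]
fTf => fhThf   [T → h T h]
fhThf => fhhThhf   [T → h T h]
fhhThhf => fhhfTfhhf   [T → f T f]
fhhfTfhhf => fhhfsTsfhhf   [T → s T s]
fhhfsTsfhhf => fhhfsfTfsfhhf   [T → f T f]
fhhfsfTfsfhhf => fhhfsfhThfsfhhf   [T → h T h]
fhhfsfhThfsfhhf => fhhfsfhhfsfhhf   [T → λ]

T => fTf => fhThf => fhhThhf => fhhfTfhhf => fhhfsTsfhhf => fhhfsfTfsfhhf => fhhfsfhThfsfhhf => fhhfsfhhfsfhhf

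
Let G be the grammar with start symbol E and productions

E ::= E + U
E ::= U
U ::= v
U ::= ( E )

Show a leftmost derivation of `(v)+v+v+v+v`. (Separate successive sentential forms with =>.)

E => E+U   [E ::= E + U]
E+U => E+U+U   [E ::= E + U]
E+U+U => E+U+U+U   [E ::= E + U]
E+U+U+U => E+U+U+U+U   [E ::= E + U]
E+U+U+U+U => U+U+U+U+U   [E ::= U]
U+U+U+U+U => (E)+U+U+U+U   [U ::= ( E )]
(E)+U+U+U+U => (U)+U+U+U+U   [E ::= U]
(U)+U+U+U+U => (v)+U+U+U+U   [U ::= v]
(v)+U+U+U+U => (v)+v+U+U+U   [U ::= v]
(v)+v+U+U+U => (v)+v+v+U+U   [U ::= v]
(v)+v+v+U+U => (v)+v+v+v+U   [U ::= v]
(v)+v+v+v+U => (v)+v+v+v+v   [U ::= v]

E => E+U => E+U+U => E+U+U+U => E+U+U+U+U => U+U+U+U+U => (E)+U+U+U+U => (U)+U+U+U+U => (v)+U+U+U+U => (v)+v+U+U+U => (v)+v+v+U+U => (v)+v+v+v+U => (v)+v+v+v+v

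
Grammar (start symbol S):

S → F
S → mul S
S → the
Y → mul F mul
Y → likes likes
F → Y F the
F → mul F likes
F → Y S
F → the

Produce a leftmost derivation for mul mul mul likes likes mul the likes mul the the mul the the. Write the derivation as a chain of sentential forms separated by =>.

S => F => Y F the => mul F mul F the => mul Y F the mul F the => mul mul F mul F the mul F the => mul mul mul F likes mul F the mul F the => mul mul mul Y S likes mul F the mul F the => mul mul mul likes likes S likes mul F the mul F the => mul mul mul likes likes mul S likes mul F the mul F the => mul mul mul likes likes mul the likes mul F the mul F the => mul mul mul likes likes mul the likes mul the the mul F the => mul mul mul likes likes mul the likes mul the the mul the the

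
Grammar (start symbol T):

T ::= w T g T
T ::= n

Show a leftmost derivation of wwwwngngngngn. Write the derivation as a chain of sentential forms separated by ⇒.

T⇒wTgT⇒wwTgTgT⇒wwwTgTgTgT⇒wwwwTgTgTgTgT⇒wwwwngTgTgTgT⇒wwwwngngTgTgT⇒wwwwngngngTgT⇒wwwwngngngngT⇒wwwwngngngngn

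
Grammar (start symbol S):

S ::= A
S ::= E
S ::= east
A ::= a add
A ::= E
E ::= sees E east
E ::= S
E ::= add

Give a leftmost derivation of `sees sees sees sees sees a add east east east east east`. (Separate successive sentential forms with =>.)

S => A => E => sees E east => sees sees E east east => sees sees sees E east east east => sees sees sees sees E east east east east => sees sees sees sees sees E east east east east east => sees sees sees sees sees S east east east east east => sees sees sees sees sees A east east east east east => sees sees sees sees sees a add east east east east east

S => A   [S ::= A]
A => E   [A ::= E]
E => sees E east   [E ::= sees E east]
sees E east => sees sees E east east   [E ::= sees E east]
sees sees E east east => sees sees sees E east east east   [E ::= sees E east]
sees sees sees E east east east => sees sees sees sees E east east east east   [E ::= sees E east]
sees sees sees sees E east east east east => sees sees sees sees sees E east east east east east   [E ::= sees E east]
sees sees sees sees sees E east east east east east => sees sees sees sees sees S east east east east east   [E ::= S]
sees sees sees sees sees S east east east east east => sees sees sees sees sees A east east east east east   [S ::= A]
sees sees sees sees sees A east east east east east => sees sees sees sees sees a add east east east east east   [A ::= a add]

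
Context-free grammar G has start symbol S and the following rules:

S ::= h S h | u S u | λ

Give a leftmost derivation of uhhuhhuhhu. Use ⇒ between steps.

S ⇒ uSu ⇒ uhShu ⇒ uhhShhu ⇒ uhhuSuhhu ⇒ uhhuhShuhhu ⇒ uhhuhhuhhu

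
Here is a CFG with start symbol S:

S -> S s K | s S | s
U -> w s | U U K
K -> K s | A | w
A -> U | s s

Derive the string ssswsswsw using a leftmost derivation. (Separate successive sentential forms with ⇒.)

S⇒SsK⇒SsKsK⇒SsKsKsK⇒sSsKsKsK⇒sssKsKsK⇒sssKssKsK⇒ssswssKsK⇒ssswsswsK⇒ssswsswsw

S ⇒ SsK   [S -> S s K]
SsK ⇒ SsKsK   [S -> S s K]
SsKsK ⇒ SsKsKsK   [S -> S s K]
SsKsKsK ⇒ sSsKsKsK   [S -> s S]
sSsKsKsK ⇒ sssKsKsK   [S -> s]
sssKsKsK ⇒ sssKssKsK   [K -> K s]
sssKssKsK ⇒ ssswssKsK   [K -> w]
ssswssKsK ⇒ ssswsswsK   [K -> w]
ssswsswsK ⇒ ssswsswsw   [K -> w]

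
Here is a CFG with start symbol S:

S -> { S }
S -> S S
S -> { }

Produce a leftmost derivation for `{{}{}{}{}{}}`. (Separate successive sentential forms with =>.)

S => {S} => {SS} => {SSS} => {{}SS} => {{}SSS} => {{}SSSS} => {{}{}SSS} => {{}{}{}SS} => {{}{}{}{}S} => {{}{}{}{}{}}

S => {S}   [S -> { S }]
{S} => {SS}   [S -> S S]
{SS} => {SSS}   [S -> S S]
{SSS} => {{}SS}   [S -> { }]
{{}SS} => {{}SSS}   [S -> S S]
{{}SSS} => {{}SSSS}   [S -> S S]
{{}SSSS} => {{}{}SSS}   [S -> { }]
{{}{}SSS} => {{}{}{}SS}   [S -> { }]
{{}{}{}SS} => {{}{}{}{}S}   [S -> { }]
{{}{}{}{}S} => {{}{}{}{}{}}   [S -> { }]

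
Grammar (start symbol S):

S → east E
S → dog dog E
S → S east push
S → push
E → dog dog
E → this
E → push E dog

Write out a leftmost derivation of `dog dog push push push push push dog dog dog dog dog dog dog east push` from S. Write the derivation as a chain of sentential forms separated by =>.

S => S east push => dog dog E east push => dog dog push E dog east push => dog dog push push E dog dog east push => dog dog push push push E dog dog dog east push => dog dog push push push push E dog dog dog dog east push => dog dog push push push push push E dog dog dog dog dog east push => dog dog push push push push push dog dog dog dog dog dog dog east push

S => S east push   [S → S east push]
S east push => dog dog E east push   [S → dog dog E]
dog dog E east push => dog dog push E dog east push   [E → push E dog]
dog dog push E dog east push => dog dog push push E dog dog east push   [E → push E dog]
dog dog push push E dog dog east push => dog dog push push push E dog dog dog east push   [E → push E dog]
dog dog push push push E dog dog dog east push => dog dog push push push push E dog dog dog dog east push   [E → push E dog]
dog dog push push push push E dog dog dog dog east push => dog dog push push push push push E dog dog dog dog dog east push   [E → push E dog]
dog dog push push push push push E dog dog dog dog dog east push => dog dog push push push push push dog dog dog dog dog dog dog east push   [E → dog dog]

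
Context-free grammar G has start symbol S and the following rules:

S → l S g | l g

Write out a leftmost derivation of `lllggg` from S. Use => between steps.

S => lSg   [S → l S g]
lSg => llSgg   [S → l S g]
llSgg => lllggg   [S → l g]

S => lSg => llSgg => lllggg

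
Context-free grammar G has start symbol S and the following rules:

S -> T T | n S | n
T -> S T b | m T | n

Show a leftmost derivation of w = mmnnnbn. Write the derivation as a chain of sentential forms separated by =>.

S => TT   [S -> T T]
TT => mTT   [T -> m T]
mTT => mmTT   [T -> m T]
mmTT => mmSTbT   [T -> S T b]
mmSTbT => mmTTTbT   [S -> T T]
mmTTTbT => mmnTTbT   [T -> n]
mmnTTbT => mmnnTbT   [T -> n]
mmnnTbT => mmnnnbT   [T -> n]
mmnnnbT => mmnnnbn   [T -> n]

S=>TT=>mTT=>mmTT=>mmSTbT=>mmTTTbT=>mmnTTbT=>mmnnTbT=>mmnnnbT=>mmnnnbn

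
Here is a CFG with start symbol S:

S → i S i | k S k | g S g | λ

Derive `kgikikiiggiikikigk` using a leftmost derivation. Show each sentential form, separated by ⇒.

S ⇒ kSk ⇒ kgSgk ⇒ kgiSigk ⇒ kgikSkigk ⇒ kgikiSikigk ⇒ kgikikSkikigk ⇒ kgikikiSikikigk ⇒ kgikikiiSiikikigk ⇒ kgikikiigSgiikikigk ⇒ kgikikiiggiikikigk

S ⇒ kSk   [S → k S k]
kSk ⇒ kgSgk   [S → g S g]
kgSgk ⇒ kgiSigk   [S → i S i]
kgiSigk ⇒ kgikSkigk   [S → k S k]
kgikSkigk ⇒ kgikiSikigk   [S → i S i]
kgikiSikigk ⇒ kgikikSkikigk   [S → k S k]
kgikikSkikigk ⇒ kgikikiSikikigk   [S → i S i]
kgikikiSikikigk ⇒ kgikikiiSiikikigk   [S → i S i]
kgikikiiSiikikigk ⇒ kgikikiigSgiikikigk   [S → g S g]
kgikikiigSgiikikigk ⇒ kgikikiiggiikikigk   [S → λ]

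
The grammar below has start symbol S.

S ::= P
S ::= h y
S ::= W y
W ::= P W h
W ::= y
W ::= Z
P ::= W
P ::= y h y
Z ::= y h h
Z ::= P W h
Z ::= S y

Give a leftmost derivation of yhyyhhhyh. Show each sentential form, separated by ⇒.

S⇒P⇒W⇒PWh⇒WWh⇒PWhWh⇒yhyWhWh⇒yhyZhWh⇒yhyyhhhWh⇒yhyyhhhyh

S ⇒ P   [S ::= P]
P ⇒ W   [P ::= W]
W ⇒ PWh   [W ::= P W h]
PWh ⇒ WWh   [P ::= W]
WWh ⇒ PWhWh   [W ::= P W h]
PWhWh ⇒ yhyWhWh   [P ::= y h y]
yhyWhWh ⇒ yhyZhWh   [W ::= Z]
yhyZhWh ⇒ yhyyhhhWh   [Z ::= y h h]
yhyyhhhWh ⇒ yhyyhhhyh   [W ::= y]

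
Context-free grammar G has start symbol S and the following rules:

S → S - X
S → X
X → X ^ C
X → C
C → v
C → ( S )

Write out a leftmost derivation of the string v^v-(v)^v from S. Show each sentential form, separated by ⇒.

S ⇒ S-X   [S → S - X]
S-X ⇒ X-X   [S → X]
X-X ⇒ X^C-X   [X → X ^ C]
X^C-X ⇒ C^C-X   [X → C]
C^C-X ⇒ v^C-X   [C → v]
v^C-X ⇒ v^v-X   [C → v]
v^v-X ⇒ v^v-X^C   [X → X ^ C]
v^v-X^C ⇒ v^v-C^C   [X → C]
v^v-C^C ⇒ v^v-(S)^C   [C → ( S )]
v^v-(S)^C ⇒ v^v-(X)^C   [S → X]
v^v-(X)^C ⇒ v^v-(C)^C   [X → C]
v^v-(C)^C ⇒ v^v-(v)^C   [C → v]
v^v-(v)^C ⇒ v^v-(v)^v   [C → v]

S ⇒ S-X ⇒ X-X ⇒ X^C-X ⇒ C^C-X ⇒ v^C-X ⇒ v^v-X ⇒ v^v-X^C ⇒ v^v-C^C ⇒ v^v-(S)^C ⇒ v^v-(X)^C ⇒ v^v-(C)^C ⇒ v^v-(v)^C ⇒ v^v-(v)^v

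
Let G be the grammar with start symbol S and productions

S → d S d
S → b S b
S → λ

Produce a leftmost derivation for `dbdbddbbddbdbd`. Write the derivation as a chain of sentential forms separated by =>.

S=>dSd=>dbSbd=>dbdSdbd=>dbdbSbdbd=>dbdbdSdbdbd=>dbdbddSddbdbd=>dbdbddbSbddbdbd=>dbdbddbbddbdbd

S => dSd   [S → d S d]
dSd => dbSbd   [S → b S b]
dbSbd => dbdSdbd   [S → d S d]
dbdSdbd => dbdbSbdbd   [S → b S b]
dbdbSbdbd => dbdbdSdbdbd   [S → d S d]
dbdbdSdbdbd => dbdbddSddbdbd   [S → d S d]
dbdbddSddbdbd => dbdbddbSbddbdbd   [S → b S b]
dbdbddbSbddbdbd => dbdbddbbddbdbd   [S → λ]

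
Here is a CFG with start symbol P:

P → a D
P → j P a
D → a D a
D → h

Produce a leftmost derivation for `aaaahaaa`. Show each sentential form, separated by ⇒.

P ⇒ aD   [P → a D]
aD ⇒ aaDa   [D → a D a]
aaDa ⇒ aaaDaa   [D → a D a]
aaaDaa ⇒ aaaaDaaa   [D → a D a]
aaaaDaaa ⇒ aaaahaaa   [D → h]

P⇒aD⇒aaDa⇒aaaDaa⇒aaaaDaaa⇒aaaahaaa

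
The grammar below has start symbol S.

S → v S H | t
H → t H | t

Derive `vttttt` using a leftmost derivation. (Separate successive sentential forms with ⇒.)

S ⇒ vSH ⇒ vtH ⇒ vttH ⇒ vtttH ⇒ vttttH ⇒ vttttt

S ⇒ vSH   [S → v S H]
vSH ⇒ vtH   [S → t]
vtH ⇒ vttH   [H → t H]
vttH ⇒ vtttH   [H → t H]
vtttH ⇒ vttttH   [H → t H]
vttttH ⇒ vttttt   [H → t]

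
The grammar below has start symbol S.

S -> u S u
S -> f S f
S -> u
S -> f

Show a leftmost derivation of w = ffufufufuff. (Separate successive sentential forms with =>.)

S => fSf   [S -> f S f]
fSf => ffSff   [S -> f S f]
ffSff => ffuSuff   [S -> u S u]
ffuSuff => ffufSfuff   [S -> f S f]
ffufSfuff => ffufuSufuff   [S -> u S u]
ffufuSufuff => ffufufufuff   [S -> f]

S=>fSf=>ffSff=>ffuSuff=>ffufSfuff=>ffufuSufuff=>ffufufufuff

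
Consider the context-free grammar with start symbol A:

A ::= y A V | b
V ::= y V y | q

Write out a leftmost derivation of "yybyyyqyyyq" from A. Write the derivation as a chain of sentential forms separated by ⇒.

A ⇒ yAV ⇒ yyAVV ⇒ yybVV ⇒ yybyVyV ⇒ yybyyVyyV ⇒ yybyyyVyyyV ⇒ yybyyyqyyyV ⇒ yybyyyqyyyq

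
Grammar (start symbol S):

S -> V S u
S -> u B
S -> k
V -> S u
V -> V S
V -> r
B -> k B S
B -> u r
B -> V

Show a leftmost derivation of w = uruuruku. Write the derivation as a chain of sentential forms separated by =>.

S => VSu => SuSu => uBuSu => uVuSu => uVSuSu => urSuSu => uruBuSu => uruuruSu => uruuruku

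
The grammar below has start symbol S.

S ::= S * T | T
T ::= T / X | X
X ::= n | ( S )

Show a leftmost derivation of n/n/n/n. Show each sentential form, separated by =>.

S => T => T/X => T/X/X => T/X/X/X => X/X/X/X => n/X/X/X => n/n/X/X => n/n/n/X => n/n/n/n

S => T   [S ::= T]
T => T/X   [T ::= T / X]
T/X => T/X/X   [T ::= T / X]
T/X/X => T/X/X/X   [T ::= T / X]
T/X/X/X => X/X/X/X   [T ::= X]
X/X/X/X => n/X/X/X   [X ::= n]
n/X/X/X => n/n/X/X   [X ::= n]
n/n/X/X => n/n/n/X   [X ::= n]
n/n/n/X => n/n/n/n   [X ::= n]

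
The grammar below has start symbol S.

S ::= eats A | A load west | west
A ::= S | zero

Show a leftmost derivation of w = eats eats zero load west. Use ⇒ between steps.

S ⇒ eats A ⇒ eats S ⇒ eats eats A ⇒ eats eats S ⇒ eats eats A load west ⇒ eats eats zero load west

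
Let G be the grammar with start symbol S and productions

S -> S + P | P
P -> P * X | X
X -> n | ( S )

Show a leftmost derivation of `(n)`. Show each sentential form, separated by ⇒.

S ⇒ P   [S -> P]
P ⇒ X   [P -> X]
X ⇒ (S)   [X -> ( S )]
(S) ⇒ (P)   [S -> P]
(P) ⇒ (X)   [P -> X]
(X) ⇒ (n)   [X -> n]

S⇒P⇒X⇒(S)⇒(P)⇒(X)⇒(n)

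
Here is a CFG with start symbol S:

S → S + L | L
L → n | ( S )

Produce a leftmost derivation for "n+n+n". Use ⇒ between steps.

S ⇒ S+L   [S → S + L]
S+L ⇒ S+L+L   [S → S + L]
S+L+L ⇒ L+L+L   [S → L]
L+L+L ⇒ n+L+L   [L → n]
n+L+L ⇒ n+n+L   [L → n]
n+n+L ⇒ n+n+n   [L → n]

S ⇒ S+L ⇒ S+L+L ⇒ L+L+L ⇒ n+L+L ⇒ n+n+L ⇒ n+n+n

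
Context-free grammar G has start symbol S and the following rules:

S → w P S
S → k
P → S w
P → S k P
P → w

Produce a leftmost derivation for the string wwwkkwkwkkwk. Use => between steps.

S=>wPS=>wSkPS=>wwPSkPS=>wwSwSkPS=>wwwPSwSkPS=>wwwSkPSwSkPS=>wwwkkPSwSkPS=>wwwkkwSwSkPS=>wwwkkwkwSkPS=>wwwkkwkwkkPS=>wwwkkwkwkkwS=>wwwkkwkwkkwk

S => wPS   [S → w P S]
wPS => wSkPS   [P → S k P]
wSkPS => wwPSkPS   [S → w P S]
wwPSkPS => wwSwSkPS   [P → S w]
wwSwSkPS => wwwPSwSkPS   [S → w P S]
wwwPSwSkPS => wwwSkPSwSkPS   [P → S k P]
wwwSkPSwSkPS => wwwkkPSwSkPS   [S → k]
wwwkkPSwSkPS => wwwkkwSwSkPS   [P → w]
wwwkkwSwSkPS => wwwkkwkwSkPS   [S → k]
wwwkkwkwSkPS => wwwkkwkwkkPS   [S → k]
wwwkkwkwkkPS => wwwkkwkwkkwS   [P → w]
wwwkkwkwkkwS => wwwkkwkwkkwk   [S → k]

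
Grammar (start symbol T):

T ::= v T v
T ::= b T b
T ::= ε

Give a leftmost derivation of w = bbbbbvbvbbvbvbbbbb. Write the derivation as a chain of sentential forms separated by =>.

T=>bTb=>bbTbb=>bbbTbbb=>bbbbTbbbb=>bbbbbTbbbbb=>bbbbbvTvbbbbb=>bbbbbvbTbvbbbbb=>bbbbbvbvTvbvbbbbb=>bbbbbvbvbTbvbvbbbbb=>bbbbbvbvbbvbvbbbbb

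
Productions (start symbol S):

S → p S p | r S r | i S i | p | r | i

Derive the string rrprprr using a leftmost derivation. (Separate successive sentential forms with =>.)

S => rSr   [S → r S r]
rSr => rrSrr   [S → r S r]
rrSrr => rrpSprr   [S → p S p]
rrpSprr => rrprprr   [S → r]

S => rSr => rrSrr => rrpSprr => rrprprr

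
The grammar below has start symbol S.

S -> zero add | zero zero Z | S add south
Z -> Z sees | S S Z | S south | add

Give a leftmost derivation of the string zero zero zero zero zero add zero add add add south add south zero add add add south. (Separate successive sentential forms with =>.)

S => S add south   [S -> S add south]
S add south => zero zero Z add south   [S -> zero zero Z]
zero zero Z add south => zero zero S S Z add south   [Z -> S S Z]
zero zero S S Z add south => zero zero S add south S Z add south   [S -> S add south]
zero zero S add south S Z add south => zero zero S add south add south S Z add south   [S -> S add south]
zero zero S add south add south S Z add south => zero zero zero zero Z add south add south S Z add south   [S -> zero zero Z]
zero zero zero zero Z add south add south S Z add south => zero zero zero zero S S Z add south add south S Z add south   [Z -> S S Z]
zero zero zero zero S S Z add south add south S Z add south => zero zero zero zero zero add S Z add south add south S Z add south   [S -> zero add]
zero zero zero zero zero add S Z add south add south S Z add south => zero zero zero zero zero add zero add Z add south add south S Z add south   [S -> zero add]
zero zero zero zero zero add zero add Z add south add south S Z add south => zero zero zero zero zero add zero add add add south add south S Z add south   [Z -> add]
zero zero zero zero zero add zero add add add south add south S Z add south => zero zero zero zero zero add zero add add add south add south zero add Z add south   [S -> zero add]
zero zero zero zero zero add zero add add add south add south zero add Z add south => zero zero zero zero zero add zero add add add south add south zero add add add south   [Z -> add]

S => S add south => zero zero Z add south => zero zero S S Z add south => zero zero S add south S Z add south => zero zero S add south add south S Z add south => zero zero zero zero Z add south add south S Z add south => zero zero zero zero S S Z add south add south S Z add south => zero zero zero zero zero add S Z add south add south S Z add south => zero zero zero zero zero add zero add Z add south add south S Z add south => zero zero zero zero zero add zero add add add south add south S Z add south => zero zero zero zero zero add zero add add add south add south zero add Z add south => zero zero zero zero zero add zero add add add south add south zero add add add south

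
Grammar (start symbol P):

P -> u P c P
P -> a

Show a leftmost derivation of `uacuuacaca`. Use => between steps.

P => uPcP => uacP => uacuPcP => uacuuPcPcP => uacuuacPcP => uacuuacacP => uacuuacaca

P => uPcP   [P -> u P c P]
uPcP => uacP   [P -> a]
uacP => uacuPcP   [P -> u P c P]
uacuPcP => uacuuPcPcP   [P -> u P c P]
uacuuPcPcP => uacuuacPcP   [P -> a]
uacuuacPcP => uacuuacacP   [P -> a]
uacuuacacP => uacuuacaca   [P -> a]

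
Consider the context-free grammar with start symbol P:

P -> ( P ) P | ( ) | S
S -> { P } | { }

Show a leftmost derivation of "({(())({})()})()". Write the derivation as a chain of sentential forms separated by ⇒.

P ⇒ (P)P   [P -> ( P ) P]
(P)P ⇒ (S)P   [P -> S]
(S)P ⇒ ({P})P   [S -> { P }]
({P})P ⇒ ({(P)P})P   [P -> ( P ) P]
({(P)P})P ⇒ ({(())P})P   [P -> ( )]
({(())P})P ⇒ ({(())(P)P})P   [P -> ( P ) P]
({(())(P)P})P ⇒ ({(())(S)P})P   [P -> S]
({(())(S)P})P ⇒ ({(())({})P})P   [S -> { }]
({(())({})P})P ⇒ ({(())({})()})P   [P -> ( )]
({(())({})()})P ⇒ ({(())({})()})()   [P -> ( )]

P ⇒ (P)P ⇒ (S)P ⇒ ({P})P ⇒ ({(P)P})P ⇒ ({(())P})P ⇒ ({(())(P)P})P ⇒ ({(())(S)P})P ⇒ ({(())({})P})P ⇒ ({(())({})()})P ⇒ ({(())({})()})()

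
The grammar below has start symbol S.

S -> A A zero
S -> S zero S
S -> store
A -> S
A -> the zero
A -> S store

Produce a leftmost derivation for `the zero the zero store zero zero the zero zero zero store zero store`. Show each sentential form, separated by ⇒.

S ⇒ S zero S ⇒ S zero S zero S ⇒ A A zero zero S zero S ⇒ S A zero zero S zero S ⇒ A A zero A zero zero S zero S ⇒ the zero A zero A zero zero S zero S ⇒ the zero S zero A zero zero S zero S ⇒ the zero A A zero zero A zero zero S zero S ⇒ the zero the zero A zero zero A zero zero S zero S ⇒ the zero the zero S zero zero A zero zero S zero S ⇒ the zero the zero store zero zero A zero zero S zero S ⇒ the zero the zero store zero zero the zero zero zero S zero S ⇒ the zero the zero store zero zero the zero zero zero store zero S ⇒ the zero the zero store zero zero the zero zero zero store zero store

S ⇒ S zero S   [S -> S zero S]
S zero S ⇒ S zero S zero S   [S -> S zero S]
S zero S zero S ⇒ A A zero zero S zero S   [S -> A A zero]
A A zero zero S zero S ⇒ S A zero zero S zero S   [A -> S]
S A zero zero S zero S ⇒ A A zero A zero zero S zero S   [S -> A A zero]
A A zero A zero zero S zero S ⇒ the zero A zero A zero zero S zero S   [A -> the zero]
the zero A zero A zero zero S zero S ⇒ the zero S zero A zero zero S zero S   [A -> S]
the zero S zero A zero zero S zero S ⇒ the zero A A zero zero A zero zero S zero S   [S -> A A zero]
the zero A A zero zero A zero zero S zero S ⇒ the zero the zero A zero zero A zero zero S zero S   [A -> the zero]
the zero the zero A zero zero A zero zero S zero S ⇒ the zero the zero S zero zero A zero zero S zero S   [A -> S]
the zero the zero S zero zero A zero zero S zero S ⇒ the zero the zero store zero zero A zero zero S zero S   [S -> store]
the zero the zero store zero zero A zero zero S zero S ⇒ the zero the zero store zero zero the zero zero zero S zero S   [A -> the zero]
the zero the zero store zero zero the zero zero zero S zero S ⇒ the zero the zero store zero zero the zero zero zero store zero S   [S -> store]
the zero the zero store zero zero the zero zero zero store zero S ⇒ the zero the zero store zero zero the zero zero zero store zero store   [S -> store]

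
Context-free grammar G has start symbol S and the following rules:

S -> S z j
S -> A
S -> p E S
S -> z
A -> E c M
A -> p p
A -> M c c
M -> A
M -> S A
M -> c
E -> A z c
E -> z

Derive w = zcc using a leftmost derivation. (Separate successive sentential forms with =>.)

S=>A=>EcM=>zcM=>zcc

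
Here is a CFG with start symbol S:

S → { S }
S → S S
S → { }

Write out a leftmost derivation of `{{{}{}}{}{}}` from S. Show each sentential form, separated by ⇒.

S ⇒ {S} ⇒ {SS} ⇒ {SSS} ⇒ {{S}SS} ⇒ {{SS}SS} ⇒ {{{}S}SS} ⇒ {{{}{}}SS} ⇒ {{{}{}}{}S} ⇒ {{{}{}}{}{}}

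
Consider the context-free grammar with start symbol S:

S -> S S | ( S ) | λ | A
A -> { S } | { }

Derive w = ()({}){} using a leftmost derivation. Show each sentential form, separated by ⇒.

S ⇒ SS ⇒ SSS ⇒ (S)SS ⇒ ()SS ⇒ ()SSS ⇒ ()(S)SS ⇒ ()(A)SS ⇒ ()({S})SS ⇒ ()({})SS ⇒ ()({})S ⇒ ()({})A ⇒ ()({}){S} ⇒ ()({}){}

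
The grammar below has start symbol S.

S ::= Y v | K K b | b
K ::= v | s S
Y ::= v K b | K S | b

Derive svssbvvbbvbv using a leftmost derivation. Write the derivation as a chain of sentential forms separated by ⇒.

S ⇒ Yv   [S ::= Y v]
Yv ⇒ KSv   [Y ::= K S]
KSv ⇒ sSSv   [K ::= s S]
sSSv ⇒ sYvSv   [S ::= Y v]
sYvSv ⇒ svKbvSv   [Y ::= v K b]
svKbvSv ⇒ svsSbvSv   [K ::= s S]
svsSbvSv ⇒ svsKKbbvSv   [S ::= K K b]
svsKKbbvSv ⇒ svssSKbbvSv   [K ::= s S]
svssSKbbvSv ⇒ svssYvKbbvSv   [S ::= Y v]
svssYvKbbvSv ⇒ svssbvKbbvSv   [Y ::= b]
svssbvKbbvSv ⇒ svssbvvbbvSv   [K ::= v]
svssbvvbbvSv ⇒ svssbvvbbvbv   [S ::= b]

S⇒Yv⇒KSv⇒sSSv⇒sYvSv⇒svKbvSv⇒svsSbvSv⇒svsKKbbvSv⇒svssSKbbvSv⇒svssYvKbbvSv⇒svssbvKbbvSv⇒svssbvvbbvSv⇒svssbvvbbvbv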